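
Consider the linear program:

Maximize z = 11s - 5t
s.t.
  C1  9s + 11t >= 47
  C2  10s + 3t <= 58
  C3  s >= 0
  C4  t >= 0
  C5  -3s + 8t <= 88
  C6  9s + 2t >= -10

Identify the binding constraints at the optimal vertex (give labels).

Corner points and z = 11s - 5t:
  (0, 47/11) → z = -235/11
  (47/9, 0) → z = 517/9
  (29/5, 0) → z = 319/5
  (200/89, 1054/89) → z = -3070/89
  (0, 11) → z = -55

The maximum is at (29/5, 0). Substituting into each constraint, equality holds for C2 and C4; the remaining constraints have slack.

C2 and C4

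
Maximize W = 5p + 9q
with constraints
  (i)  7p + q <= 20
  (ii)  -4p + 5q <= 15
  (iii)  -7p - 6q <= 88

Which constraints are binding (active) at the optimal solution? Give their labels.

(i) and (ii)

Extreme points and W = 5p + 9q:
  (85/39, 185/39) → W = 2090/39
  (208/35, -108/5) → W = -5764/35
  (-530/59, -247/59) → W = -4873/59

The maximum is at (85/39, 185/39). Substituting into each constraint, equality holds for (i) and (ii); the remaining constraints have slack.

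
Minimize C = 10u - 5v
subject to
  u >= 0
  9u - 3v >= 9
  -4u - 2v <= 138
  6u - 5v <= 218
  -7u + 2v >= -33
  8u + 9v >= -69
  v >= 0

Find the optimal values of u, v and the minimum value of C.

Extreme points and C = 10u - 5v:
  (27, 78) → C = -120
  (1, 0) → C = 10
  (33/7, 0) → C = 330/7

The binding constraints are 9u - 3v = 9 and -7u + 2v = -33.
Solving simultaneously gives u = 27, v = 78.

u = 27, v = 78, minimum C = -120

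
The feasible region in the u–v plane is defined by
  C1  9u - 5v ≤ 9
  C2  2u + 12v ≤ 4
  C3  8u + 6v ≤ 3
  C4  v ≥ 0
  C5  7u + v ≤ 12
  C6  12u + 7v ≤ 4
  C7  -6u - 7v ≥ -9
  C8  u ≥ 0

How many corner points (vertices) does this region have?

5

Pairwise boundary intersections that survive every other constraint:
  (1/7, 13/42)
  (0, 1/3)
  (3/16, 1/4)
  (1/3, 0)
  (0, 0)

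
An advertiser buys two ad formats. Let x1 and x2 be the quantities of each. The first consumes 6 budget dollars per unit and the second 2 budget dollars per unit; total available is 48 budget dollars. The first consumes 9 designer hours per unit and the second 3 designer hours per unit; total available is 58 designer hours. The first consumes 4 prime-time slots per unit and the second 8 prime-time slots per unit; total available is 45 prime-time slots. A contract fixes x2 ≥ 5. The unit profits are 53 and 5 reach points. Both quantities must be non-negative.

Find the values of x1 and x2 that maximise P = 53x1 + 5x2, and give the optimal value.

Corner points and P = 53x1 + 5x2:
  (0, 45/8) → P = 225/8
  (0, 5) → P = 25
  (5/4, 5) → P = 365/4

At the optimal vertex, 4x1 + 8x2 = 45 and x2 = 5.
Solving simultaneously gives x1 = 5/4, x2 = 5.

x1 = 5/4, x2 = 5, maximum P = 365/4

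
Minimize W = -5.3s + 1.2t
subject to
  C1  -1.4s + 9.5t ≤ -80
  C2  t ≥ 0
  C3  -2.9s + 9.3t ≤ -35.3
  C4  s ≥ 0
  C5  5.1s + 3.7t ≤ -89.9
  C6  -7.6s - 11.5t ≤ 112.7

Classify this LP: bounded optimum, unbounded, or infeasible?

The boundaries -1.4s + 9.5t = -80 and t = 0 meet at (400/7, 0), but that point violates 5.1s + 3.7t ≤ -89.9. Every candidate vertex is excluded by some other constraint, so the feasible region is empty.

infeasible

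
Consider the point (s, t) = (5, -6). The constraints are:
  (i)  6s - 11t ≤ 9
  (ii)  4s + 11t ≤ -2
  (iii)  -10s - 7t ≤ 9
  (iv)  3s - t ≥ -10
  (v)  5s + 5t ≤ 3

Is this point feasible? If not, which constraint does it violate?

not feasible — violates (i)

Constraint (i): 6s - 11t = 96, which is not ≤ 9. All other constraints are satisfied.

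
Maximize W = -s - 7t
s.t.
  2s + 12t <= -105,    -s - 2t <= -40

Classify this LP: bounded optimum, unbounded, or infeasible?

From the feasible point (345/4, -185/8), moving in the direction (2, -1) keeps every constraint satisfied while W increases without bound.

unbounded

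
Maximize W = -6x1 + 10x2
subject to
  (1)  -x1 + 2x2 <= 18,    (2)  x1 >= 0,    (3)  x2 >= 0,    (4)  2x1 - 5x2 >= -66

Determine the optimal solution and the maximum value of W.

x1 = 0, x2 = 9, maximum W = 90

Corner points and W = -6x1 + 10x2:
  (0, 9) → W = 90
  (42, 30) → W = 48
  (0, 0) → W = 0
The feasible region is unbounded (it extends along (1, 0), (5, 2)), but W strictly decreases along every unbounded feasible direction, so there is no improving ray and the maximum is attained at a vertex.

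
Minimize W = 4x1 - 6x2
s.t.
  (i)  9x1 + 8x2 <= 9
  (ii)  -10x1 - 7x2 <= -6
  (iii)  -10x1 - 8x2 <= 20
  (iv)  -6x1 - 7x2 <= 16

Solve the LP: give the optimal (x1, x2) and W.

x1 = -15/17, x2 = 36/17, minimum W = -276/17

Corner points and W = 4x1 - 6x2:
  (-15/17, 36/17) → W = -276/17
  (191/15, -66/5) → W = 1952/15
  (11/2, -7) → W = 64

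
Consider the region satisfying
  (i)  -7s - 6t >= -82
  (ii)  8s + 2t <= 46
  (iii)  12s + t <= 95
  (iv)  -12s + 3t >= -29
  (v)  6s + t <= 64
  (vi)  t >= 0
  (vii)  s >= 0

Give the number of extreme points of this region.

The feasible vertices (each the meet of two boundaries and inside every other half-plane) are:
  (56/17, 167/17)
  (0, 41/3)
  (49/12, 20/3)
  (29/12, 0)
  (0, 0)

5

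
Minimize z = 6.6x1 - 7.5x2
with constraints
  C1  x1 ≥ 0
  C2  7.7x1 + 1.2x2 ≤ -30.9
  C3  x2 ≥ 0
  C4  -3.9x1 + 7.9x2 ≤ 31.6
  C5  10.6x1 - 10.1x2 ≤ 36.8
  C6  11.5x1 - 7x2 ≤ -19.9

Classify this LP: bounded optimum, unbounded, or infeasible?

infeasible

The boundaries x1 = 0 and -3.9x1 + 7.9x2 = 31.6 meet at (0, 4), but that point violates 7.7x1 + 1.2x2 ≤ -30.9. Every candidate vertex is excluded by some other constraint, so the feasible region is empty.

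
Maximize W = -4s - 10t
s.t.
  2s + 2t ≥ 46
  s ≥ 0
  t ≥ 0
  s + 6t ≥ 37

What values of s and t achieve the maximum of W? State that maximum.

Vertices and W = -4s - 10t:
  (0, 23) → W = -230
  (101/5, 14/5) → W = -544/5
  (37, 0) → W = -148
The feasible region is unbounded (it extends along (0, 1), (1, 0)), but W strictly decreases along every unbounded feasible direction, so there is no improving ray and the maximum is attained at a vertex.

The binding constraints are 2s + 2t = 46 and s + 6t = 37.
Solving simultaneously gives s = 101/5, t = 14/5.

s = 101/5, t = 14/5, maximum W = -544/5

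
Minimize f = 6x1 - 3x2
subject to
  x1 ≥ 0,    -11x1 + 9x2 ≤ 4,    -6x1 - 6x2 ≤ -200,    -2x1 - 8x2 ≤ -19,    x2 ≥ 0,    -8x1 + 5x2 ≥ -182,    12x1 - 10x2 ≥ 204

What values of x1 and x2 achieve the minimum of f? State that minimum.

Extreme points and f = 6x1 - 3x2:
  (1046/39, 254/39) → f = 1838/13
  (806/33, 98/11) → f = 1318/11
  (40, 138/5) → f = 786/5

The binding constraints are -6x1 - 6x2 = -200 and 12x1 - 10x2 = 204.
Solving simultaneously gives x1 = 806/33, x2 = 98/11.

x1 = 806/33, x2 = 98/11, minimum f = 1318/11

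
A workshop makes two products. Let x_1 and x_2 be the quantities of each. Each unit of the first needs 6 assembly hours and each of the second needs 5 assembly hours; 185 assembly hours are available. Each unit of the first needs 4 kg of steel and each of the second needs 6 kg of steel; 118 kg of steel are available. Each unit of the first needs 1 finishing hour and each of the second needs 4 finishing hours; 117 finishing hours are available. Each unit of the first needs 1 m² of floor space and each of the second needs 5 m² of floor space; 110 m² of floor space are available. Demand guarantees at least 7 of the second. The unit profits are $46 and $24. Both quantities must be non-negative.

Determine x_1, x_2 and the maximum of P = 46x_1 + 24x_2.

Extreme points and P = 46x_1 + 24x_2:
  (0, 59/3) → P = 472
  (0, 7) → P = 168
  (19, 7) → P = 1042

The optimum lies where 4x_1 + 6x_2 = 118 and x_2 = 7.
Solving simultaneously gives x_1 = 19, x_2 = 7.

x_1 = 19, x_2 = 7, maximum P = 1042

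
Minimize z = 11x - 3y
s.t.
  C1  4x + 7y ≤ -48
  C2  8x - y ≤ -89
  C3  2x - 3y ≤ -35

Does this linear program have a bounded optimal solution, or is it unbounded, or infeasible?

unbounded

From the feasible point (-389/26, 22/13), moving in the direction (-3, -2) keeps every constraint satisfied while z decreases without bound.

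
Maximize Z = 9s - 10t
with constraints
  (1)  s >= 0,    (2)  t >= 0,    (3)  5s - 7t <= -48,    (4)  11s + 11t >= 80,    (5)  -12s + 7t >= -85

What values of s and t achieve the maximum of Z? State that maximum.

The feasible region is unbounded (it extends along (0, 1), (7, 12)), but Z strictly decreases along every unbounded feasible direction, so there is no improving ray and the maximum is attained at a vertex.

s = 19, t = 143/7, maximum Z = -233/7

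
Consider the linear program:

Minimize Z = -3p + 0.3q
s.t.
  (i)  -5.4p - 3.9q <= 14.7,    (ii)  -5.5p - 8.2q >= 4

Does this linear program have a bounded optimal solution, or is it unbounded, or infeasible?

unbounded

From the feasible point (-3498/761, 1975/761), moving in the direction (8.2, -5.5) keeps every constraint satisfied while Z decreases without bound.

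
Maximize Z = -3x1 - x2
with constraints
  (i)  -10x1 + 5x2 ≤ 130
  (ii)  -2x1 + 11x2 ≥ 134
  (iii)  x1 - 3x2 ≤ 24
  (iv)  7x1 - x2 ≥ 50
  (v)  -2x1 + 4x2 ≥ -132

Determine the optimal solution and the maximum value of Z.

Feasible corners and Z = -3x1 - x2:
  (76/5, 282/5) → Z = -102
  (666/5, 182/5) → Z = -436
  (228/25, 346/25) → Z = -206/5
  (150, 42) → Z = -492
The feasible region is unbounded (it extends along (2, 1), (1, 2)), but Z strictly decreases along every unbounded feasible direction, so there is no improving ray and the maximum is attained at a vertex.

The optimum lies where -2x1 + 11x2 = 134 and 7x1 - x2 = 50.
Solving simultaneously gives x1 = 228/25, x2 = 346/25.

x1 = 228/25, x2 = 346/25, maximum Z = -206/5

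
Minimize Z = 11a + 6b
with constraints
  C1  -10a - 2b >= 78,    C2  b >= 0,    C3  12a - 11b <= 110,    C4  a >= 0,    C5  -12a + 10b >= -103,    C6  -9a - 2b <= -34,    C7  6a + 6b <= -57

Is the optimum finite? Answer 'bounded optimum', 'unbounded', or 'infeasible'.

infeasible

The boundaries -9a - 2b = -34 and 6a + 6b = -57 meet at (53/7, -239/14), but that point violates -10a - 2b ≥ 78. Every candidate vertex is excluded by some other constraint, so the feasible region is empty.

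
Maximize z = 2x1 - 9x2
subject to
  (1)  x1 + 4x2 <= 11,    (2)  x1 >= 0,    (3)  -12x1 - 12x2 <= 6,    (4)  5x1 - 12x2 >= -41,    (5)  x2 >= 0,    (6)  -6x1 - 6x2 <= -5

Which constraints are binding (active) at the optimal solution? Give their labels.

(1) and (5)

Corner points and z = 2x1 - 9x2:
  (0, 11/4) → z = -99/4
  (11, 0) → z = 22
  (0, 5/6) → z = -15/2
  (5/6, 0) → z = 5/3

The maximum is at (11, 0). Substituting into each constraint, equality holds for (1) and (5); the remaining constraints have slack.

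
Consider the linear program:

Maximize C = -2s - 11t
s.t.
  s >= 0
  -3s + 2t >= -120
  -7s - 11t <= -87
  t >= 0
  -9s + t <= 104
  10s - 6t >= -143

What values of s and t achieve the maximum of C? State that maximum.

s = 87/7, t = 0, maximum C = -174/7

Vertices and C = -2s - 11t:
  (0, 87/11) → C = -87
  (0, 143/6) → C = -1573/6
  (40, 0) → C = -80
  (87/7, 0) → C = -174/7
The feasible region is unbounded (it extends along (2, 3), (3, 5)), but C strictly decreases along every unbounded feasible direction, so there is no improving ray and the maximum is attained at a vertex.

At the optimal vertex, -7s - 11t = -87 and t = 0.
Solving simultaneously gives s = 87/7, t = 0.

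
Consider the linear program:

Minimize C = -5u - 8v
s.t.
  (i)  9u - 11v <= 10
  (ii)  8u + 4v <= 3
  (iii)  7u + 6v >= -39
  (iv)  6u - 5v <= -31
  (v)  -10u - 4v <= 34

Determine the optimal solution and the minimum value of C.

Extreme points and C = -5u - 8v:
  (-109/64, 133/32) → C = -1583/64
  (-37/2, 151/4) → C = -419/2
  (-147/37, 53/37) → C = 311/37

At the optimal vertex, 8u + 4v = 3 and -10u - 4v = 34.
Solving simultaneously gives u = -37/2, v = 151/4.

u = -37/2, v = 151/4, minimum C = -419/2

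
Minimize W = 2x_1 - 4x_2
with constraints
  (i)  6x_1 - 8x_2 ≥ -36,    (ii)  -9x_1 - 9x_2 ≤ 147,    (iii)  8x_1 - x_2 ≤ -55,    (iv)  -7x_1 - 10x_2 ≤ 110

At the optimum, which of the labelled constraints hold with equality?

Corner points and W = 2x_1 - 4x_2:
  (-202/29, -21/29) → W = -320/29
  (-310/29, -102/29) → W = -212/29
  (-220/29, -165/29) → W = 220/29

The minimum is at (-202/29, -21/29). Substituting into each constraint, equality holds for (i) and (iii); the remaining constraints have slack.

(i) and (iii)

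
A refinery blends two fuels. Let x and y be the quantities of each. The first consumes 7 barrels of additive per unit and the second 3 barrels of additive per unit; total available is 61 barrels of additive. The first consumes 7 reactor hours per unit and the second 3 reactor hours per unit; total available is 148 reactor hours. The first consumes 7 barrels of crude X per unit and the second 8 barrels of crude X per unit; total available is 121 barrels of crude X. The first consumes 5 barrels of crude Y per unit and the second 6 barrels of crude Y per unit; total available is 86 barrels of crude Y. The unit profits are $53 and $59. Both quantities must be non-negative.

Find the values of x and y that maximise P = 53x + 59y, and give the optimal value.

x = 4, y = 11, maximum P = 861

Vertices and P = 53x + 59y:
  (0, 0) → P = 0
  (0, 43/3) → P = 2537/3
  (61/7, 0) → P = 3233/7
  (4, 11) → P = 861

At the optimal vertex, 7x + 3y = 61 and 5x + 6y = 86.
Solving simultaneously gives x = 4, y = 11.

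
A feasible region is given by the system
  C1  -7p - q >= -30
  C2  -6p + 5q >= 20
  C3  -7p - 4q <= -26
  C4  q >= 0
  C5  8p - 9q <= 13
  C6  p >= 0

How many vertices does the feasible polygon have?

4

Of the 15 pairwise boundary intersections, those satisfying every inequality are:
  (130/41, 320/41)
  (0, 30)
  (50/59, 296/59)
  (0, 13/2)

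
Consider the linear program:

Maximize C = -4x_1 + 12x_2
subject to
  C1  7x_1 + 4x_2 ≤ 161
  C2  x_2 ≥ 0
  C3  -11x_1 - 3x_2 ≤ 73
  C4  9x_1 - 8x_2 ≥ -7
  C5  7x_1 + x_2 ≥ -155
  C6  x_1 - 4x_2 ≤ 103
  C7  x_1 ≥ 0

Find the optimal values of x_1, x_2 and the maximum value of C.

Extreme points and C = -4x_1 + 12x_2:
  (23, 0) → C = -92
  (315/23, 749/46) → C = 3234/23
  (0, 0) → C = 0
  (0, 7/8) → C = 21/2

The optimum lies where 7x_1 + 4x_2 = 161 and 9x_1 - 8x_2 = -7.
Solving simultaneously gives x_1 = 315/23, x_2 = 749/46.

x_1 = 315/23, x_2 = 749/46, maximum C = 3234/23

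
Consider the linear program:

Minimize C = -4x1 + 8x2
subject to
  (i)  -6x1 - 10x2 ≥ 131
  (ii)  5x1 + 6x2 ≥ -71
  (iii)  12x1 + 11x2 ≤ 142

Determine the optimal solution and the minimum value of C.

x1 = 1633/17, x2 = -1562/17, minimum C = -19028/17

Feasible corners and C = -4x1 + 8x2:
  (38/7, -229/14) → C = -1068/7
  (2861/54, -404/9) → C = -15418/27
  (1633/17, -1562/17) → C = -19028/17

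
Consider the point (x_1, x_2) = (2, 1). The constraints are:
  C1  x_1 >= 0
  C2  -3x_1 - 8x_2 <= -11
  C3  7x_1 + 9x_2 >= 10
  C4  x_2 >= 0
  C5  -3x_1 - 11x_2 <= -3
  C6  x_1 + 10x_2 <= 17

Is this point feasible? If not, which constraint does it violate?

C1: 2 ≥ 0 ✓
C2: -14 ≤ -11 ✓
C3: 23 ≥ 10 ✓
C4: 1 ≥ 0 ✓
C5: -17 ≤ -3 ✓
C6: 12 ≤ 17 ✓

feasible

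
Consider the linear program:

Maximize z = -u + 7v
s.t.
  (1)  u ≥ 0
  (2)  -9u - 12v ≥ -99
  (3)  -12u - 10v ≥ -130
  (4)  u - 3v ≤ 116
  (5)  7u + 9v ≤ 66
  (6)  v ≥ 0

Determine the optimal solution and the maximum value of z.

u = 0, v = 22/3, maximum z = 154/3

Corner points and z = -u + 7v:
  (0, 22/3) → z = 154/3
  (0, 0) → z = 0
  (66/7, 0) → z = -66/7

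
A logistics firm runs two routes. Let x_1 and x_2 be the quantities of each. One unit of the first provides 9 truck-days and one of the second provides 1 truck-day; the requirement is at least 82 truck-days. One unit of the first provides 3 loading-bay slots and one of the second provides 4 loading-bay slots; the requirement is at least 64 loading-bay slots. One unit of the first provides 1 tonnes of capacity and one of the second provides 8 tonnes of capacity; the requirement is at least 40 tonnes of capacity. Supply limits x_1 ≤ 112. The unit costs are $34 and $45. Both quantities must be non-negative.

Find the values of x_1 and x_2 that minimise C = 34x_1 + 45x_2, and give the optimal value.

x_1 = 8, x_2 = 10, minimum C = 722

Feasible corners and C = 34x_1 + 45x_2:
  (0, 82) → C = 3690
  (40, 0) → C = 1360
  (112, 0) → C = 3808
  (8, 10) → C = 722
  (88/5, 14/5) → C = 3622/5
The feasible region is unbounded (it extends along (0, 1)), but C strictly increases along every unbounded feasible direction, so there is no improving ray and the minimum is attained at a vertex.

The binding constraints are 9x_1 + x_2 = 82 and 3x_1 + 4x_2 = 64.
Solving simultaneously gives x_1 = 8, x_2 = 10.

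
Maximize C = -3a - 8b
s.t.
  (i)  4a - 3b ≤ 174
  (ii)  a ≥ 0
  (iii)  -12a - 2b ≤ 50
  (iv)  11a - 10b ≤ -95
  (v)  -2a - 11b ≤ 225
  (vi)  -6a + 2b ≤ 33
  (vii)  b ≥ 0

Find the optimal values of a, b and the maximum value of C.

The feasible region is unbounded (it extends along (3, 4), (1, 3)), but C strictly decreases along every unbounded feasible direction, so there is no improving ray and the maximum is attained at a vertex.

a = 0, b = 19/2, maximum C = -76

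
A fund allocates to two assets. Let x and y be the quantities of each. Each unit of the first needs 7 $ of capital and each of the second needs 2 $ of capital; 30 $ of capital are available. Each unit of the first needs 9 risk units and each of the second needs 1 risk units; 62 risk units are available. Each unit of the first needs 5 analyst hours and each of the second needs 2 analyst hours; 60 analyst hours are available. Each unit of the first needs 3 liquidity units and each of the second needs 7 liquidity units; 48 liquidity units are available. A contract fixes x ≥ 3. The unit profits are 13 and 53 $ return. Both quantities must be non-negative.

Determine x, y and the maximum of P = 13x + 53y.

x = 3, y = 9/2, maximum P = 555/2

Extreme points and P = 13x + 53y:
  (30/7, 0) → P = 390/7
  (3, 0) → P = 39
  (3, 9/2) → P = 555/2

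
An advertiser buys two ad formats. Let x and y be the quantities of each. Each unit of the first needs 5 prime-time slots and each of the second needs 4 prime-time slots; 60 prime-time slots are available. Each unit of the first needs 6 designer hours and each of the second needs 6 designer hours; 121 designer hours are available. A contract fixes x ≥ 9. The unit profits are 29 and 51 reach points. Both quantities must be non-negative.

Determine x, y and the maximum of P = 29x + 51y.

x = 9, y = 15/4, maximum P = 1809/4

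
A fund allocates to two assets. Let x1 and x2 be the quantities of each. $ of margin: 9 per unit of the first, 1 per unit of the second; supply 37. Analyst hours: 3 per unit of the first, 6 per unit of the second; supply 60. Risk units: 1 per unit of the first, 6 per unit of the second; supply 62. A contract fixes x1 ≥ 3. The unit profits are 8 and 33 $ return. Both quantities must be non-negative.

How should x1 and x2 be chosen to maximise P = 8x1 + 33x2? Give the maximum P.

x1 = 3, x2 = 17/2, maximum P = 609/2

Feasible corners and P = 8x1 + 33x2:
  (37/9, 0) → P = 296/9
  (3, 0) → P = 24
  (54/17, 143/17) → P = 303
  (3, 17/2) → P = 609/2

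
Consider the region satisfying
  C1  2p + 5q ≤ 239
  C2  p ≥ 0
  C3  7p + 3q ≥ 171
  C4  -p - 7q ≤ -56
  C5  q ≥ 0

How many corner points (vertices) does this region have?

4

Of the 10 pairwise boundary intersections, those satisfying every inequality are:
  (138/29, 1331/29)
  (239/2, 0)
  (1029/46, 221/46)
  (56, 0)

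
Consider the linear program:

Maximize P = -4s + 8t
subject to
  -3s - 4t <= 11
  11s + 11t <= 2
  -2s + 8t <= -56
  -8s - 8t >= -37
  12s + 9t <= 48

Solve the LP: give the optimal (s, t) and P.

s = 17/4, t = -95/16, maximum P = -129/2

Extreme points and P = -4s + 8t:
  (129/11, -127/11) → P = -1532/11
  (17/4, -95/16) → P = -129/2
  (316/55, -306/55) → P = -3712/55

The binding constraints are -3s - 4t = 11 and -2s + 8t = -56.
Solving simultaneously gives s = 17/4, t = -95/16.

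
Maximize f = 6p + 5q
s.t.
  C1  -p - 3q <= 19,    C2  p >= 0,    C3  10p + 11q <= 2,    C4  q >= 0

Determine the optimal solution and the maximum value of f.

p = 1/5, q = 0, maximum f = 6/5

Corner points and f = 6p + 5q:
  (0, 2/11) → f = 10/11
  (0, 0) → f = 0
  (1/5, 0) → f = 6/5

The binding constraints are 10p + 11q = 2 and q = 0.
Solving simultaneously gives p = 1/5, q = 0.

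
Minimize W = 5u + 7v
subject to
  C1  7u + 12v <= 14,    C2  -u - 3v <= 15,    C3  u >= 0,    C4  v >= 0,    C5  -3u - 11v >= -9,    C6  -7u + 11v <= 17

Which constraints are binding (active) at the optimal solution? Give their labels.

C3 and C4

Feasible corners and W = 5u + 7v:
  (2, 0) → W = 10
  (46/41, 21/41) → W = 377/41
  (0, 0) → W = 0
  (0, 9/11) → W = 63/11

The minimum is at (0, 0). Substituting into each constraint, equality holds for C3 and C4; the remaining constraints have slack.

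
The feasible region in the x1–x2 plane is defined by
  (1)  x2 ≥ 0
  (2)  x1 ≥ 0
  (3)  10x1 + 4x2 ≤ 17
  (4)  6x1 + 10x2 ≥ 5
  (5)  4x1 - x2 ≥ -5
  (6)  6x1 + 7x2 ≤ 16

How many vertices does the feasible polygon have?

5

Pairwise boundary intersections that survive every other constraint:
  (17/10, 0)
  (5/6, 0)
  (0, 1/2)
  (0, 16/7)
  (55/46, 29/23)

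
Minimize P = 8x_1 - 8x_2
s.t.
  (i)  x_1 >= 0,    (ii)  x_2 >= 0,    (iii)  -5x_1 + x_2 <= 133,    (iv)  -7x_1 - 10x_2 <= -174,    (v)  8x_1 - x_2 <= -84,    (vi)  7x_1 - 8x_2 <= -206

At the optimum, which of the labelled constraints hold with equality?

Extreme points and P = 8x_1 - 8x_2:
  (0, 133) → P = -1064
  (0, 84) → P = -672
  (49/3, 644/3) → P = -4760/3

The minimum is at (49/3, 644/3). Substituting into each constraint, equality holds for (iii) and (v); the remaining constraints have slack.

(iii) and (v)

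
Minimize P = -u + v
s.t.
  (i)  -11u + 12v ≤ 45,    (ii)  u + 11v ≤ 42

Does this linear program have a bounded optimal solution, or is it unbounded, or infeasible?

unbounded

From the feasible point (9/133, 507/133), moving in the direction (11, -1) keeps every constraint satisfied while P decreases without bound.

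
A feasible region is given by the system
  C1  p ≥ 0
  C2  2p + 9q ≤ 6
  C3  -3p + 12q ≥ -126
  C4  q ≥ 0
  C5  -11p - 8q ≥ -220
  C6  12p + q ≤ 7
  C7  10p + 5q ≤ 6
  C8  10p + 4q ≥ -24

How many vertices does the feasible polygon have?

Intersecting each pair of boundary lines and keeping only the points that satisfy every inequality leaves:
  (0, 2/3)
  (0, 0)
  (3/10, 3/5)
  (7/12, 0)
  (29/50, 1/25)

5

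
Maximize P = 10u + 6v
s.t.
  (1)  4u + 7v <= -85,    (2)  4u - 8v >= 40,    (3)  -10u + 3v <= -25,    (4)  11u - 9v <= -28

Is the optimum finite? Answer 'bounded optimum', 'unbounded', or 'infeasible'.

infeasible

The boundaries 4u + 7v = -85 and -10u + 3v = -25 meet at (-40/41, -475/41), but that point violates 11u - 9v ≤ -28. Every candidate vertex is excluded by some other constraint, so the feasible region is empty.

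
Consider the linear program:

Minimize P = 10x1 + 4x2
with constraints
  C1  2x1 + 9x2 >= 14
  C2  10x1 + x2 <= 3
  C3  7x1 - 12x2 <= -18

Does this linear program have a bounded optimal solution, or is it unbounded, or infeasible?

From the feasible point (2/29, 134/87), moving in the direction (-9, 2) keeps every constraint satisfied while P decreases without bound.

unbounded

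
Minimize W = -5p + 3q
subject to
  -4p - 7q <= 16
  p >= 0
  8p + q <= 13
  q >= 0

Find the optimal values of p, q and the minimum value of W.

The optimum lies where 8p + q = 13 and q = 0.
Solving simultaneously gives p = 13/8, q = 0.

p = 13/8, q = 0, minimum W = -65/8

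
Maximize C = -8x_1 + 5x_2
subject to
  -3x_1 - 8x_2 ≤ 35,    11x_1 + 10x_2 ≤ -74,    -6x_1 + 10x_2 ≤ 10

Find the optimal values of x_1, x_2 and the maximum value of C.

Extreme points and C = -8x_1 + 5x_2:
  (-121/29, -163/58) → C = 1121/58
  (-215/39, -30/13) → C = 1270/39
  (-84/17, -167/85) → C = 505/17

The binding constraints are -3x_1 - 8x_2 = 35 and -6x_1 + 10x_2 = 10.
Solving simultaneously gives x_1 = -215/39, x_2 = -30/13.

x_1 = -215/39, x_2 = -30/13, maximum C = 1270/39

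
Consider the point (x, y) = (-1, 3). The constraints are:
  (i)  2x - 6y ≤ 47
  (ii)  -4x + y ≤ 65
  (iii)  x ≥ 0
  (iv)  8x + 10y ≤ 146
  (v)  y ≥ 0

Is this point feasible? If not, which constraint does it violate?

Constraint (iii): x = -1, which is not ≥ 0. All other constraints are satisfied.

not feasible — violates (iii)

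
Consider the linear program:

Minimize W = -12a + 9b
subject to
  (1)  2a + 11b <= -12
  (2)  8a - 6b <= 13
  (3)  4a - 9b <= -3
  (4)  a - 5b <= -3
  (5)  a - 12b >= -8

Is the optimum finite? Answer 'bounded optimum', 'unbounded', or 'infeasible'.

Feasible corners and W = -12a + 9b:
  (-31/7, -2/7) → W = 354/7
  (-232/35, 4/35) → W = 564/7
The feasible region has finitely many vertices and no improving ray; the minimum is 354/7 at (-31/7, -2/7).

bounded optimum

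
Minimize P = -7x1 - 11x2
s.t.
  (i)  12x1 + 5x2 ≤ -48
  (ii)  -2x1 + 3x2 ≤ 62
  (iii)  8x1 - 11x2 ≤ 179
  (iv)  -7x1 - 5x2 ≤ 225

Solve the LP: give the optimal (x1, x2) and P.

Extreme points and P = -7x1 - 11x2:
  (-227/23, 324/23) → P = -1975/23
  (367/172, -633/43) → P = 25283/172
  (-985/31, -16/31) → P = 7071/31
  (-1580/117, -3053/117) → P = 14881/39

At the optimal vertex, 12x1 + 5x2 = -48 and -2x1 + 3x2 = 62.
Solving simultaneously gives x1 = -227/23, x2 = 324/23.

x1 = -227/23, x2 = 324/23, minimum P = -1975/23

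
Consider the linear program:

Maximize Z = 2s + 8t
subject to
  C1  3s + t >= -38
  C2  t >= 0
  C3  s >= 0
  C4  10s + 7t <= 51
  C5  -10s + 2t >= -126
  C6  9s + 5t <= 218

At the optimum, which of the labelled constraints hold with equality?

C3 and C4

Feasible corners and Z = 2s + 8t:
  (0, 0) → Z = 0
  (51/10, 0) → Z = 51/5
  (0, 51/7) → Z = 408/7

The maximum is at (0, 51/7). Substituting into each constraint, equality holds for C3 and C4; the remaining constraints have slack.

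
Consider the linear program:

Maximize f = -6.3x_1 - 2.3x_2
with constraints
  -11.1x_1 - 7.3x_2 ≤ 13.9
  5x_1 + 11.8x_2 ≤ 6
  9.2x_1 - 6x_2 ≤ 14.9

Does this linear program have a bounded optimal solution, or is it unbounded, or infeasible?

Feasible corners and f = -6.3x_1 - 2.3x_2:
  (-10391/4724, 6805/4724) → f = 249059/23620
  (2537/13376, -29327/13376) → f = 4679/1216
  (10591/6928, -965/6928) → f = -322519/34640
The feasible region has finitely many vertices and no improving ray; the maximum is 249059/23620 at (-10391/4724, 6805/4724).

bounded optimum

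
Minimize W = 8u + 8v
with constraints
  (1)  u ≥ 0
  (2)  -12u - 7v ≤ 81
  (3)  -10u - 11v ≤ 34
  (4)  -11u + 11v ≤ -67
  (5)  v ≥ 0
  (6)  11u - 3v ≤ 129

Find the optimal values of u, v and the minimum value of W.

u = 67/11, v = 0, minimum W = 536/11

Feasible corners and W = 8u + 8v:
  (67/11, 0) → W = 536/11
  (609/44, 31/4) → W = 1900/11
  (129/11, 0) → W = 1032/11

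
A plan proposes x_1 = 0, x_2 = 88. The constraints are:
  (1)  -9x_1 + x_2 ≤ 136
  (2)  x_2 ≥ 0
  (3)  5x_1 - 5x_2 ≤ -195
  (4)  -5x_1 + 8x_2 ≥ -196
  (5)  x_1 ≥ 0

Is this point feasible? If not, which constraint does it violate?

(1): 88 ≤ 136 ✓
(2): 88 ≥ 0 ✓
(3): -440 ≤ -195 ✓
(4): 704 ≥ -196 ✓
(5): 0 ≥ 0 ✓

feasible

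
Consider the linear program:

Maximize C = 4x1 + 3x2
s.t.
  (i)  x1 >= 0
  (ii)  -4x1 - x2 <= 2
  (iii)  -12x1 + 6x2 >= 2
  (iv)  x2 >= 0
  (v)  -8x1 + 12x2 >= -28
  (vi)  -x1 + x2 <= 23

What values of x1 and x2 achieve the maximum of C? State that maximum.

The binding constraints are -12x1 + 6x2 = 2 and -x1 + x2 = 23.
Solving simultaneously gives x1 = 68/3, x2 = 137/3.

x1 = 68/3, x2 = 137/3, maximum C = 683/3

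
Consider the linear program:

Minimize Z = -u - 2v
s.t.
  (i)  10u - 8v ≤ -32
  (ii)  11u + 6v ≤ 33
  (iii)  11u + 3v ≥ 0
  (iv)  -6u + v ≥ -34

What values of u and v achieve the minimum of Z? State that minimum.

Vertices and Z = -u - 2v:
  (18/37, 341/74) → Z = -359/37
  (-48/59, 176/59) → Z = -304/59
  (-3, 11) → Z = -19

At the optimal vertex, 11u + 6v = 33 and 11u + 3v = 0.
Solving simultaneously gives u = -3, v = 11.

u = -3, v = 11, minimum Z = -19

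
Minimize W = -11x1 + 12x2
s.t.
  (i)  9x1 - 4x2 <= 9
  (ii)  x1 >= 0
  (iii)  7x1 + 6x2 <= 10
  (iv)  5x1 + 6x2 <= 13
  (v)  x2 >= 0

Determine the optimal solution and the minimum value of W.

Vertices and W = -11x1 + 12x2:
  (47/41, 27/82) → W = -355/41
  (1, 0) → W = -11
  (0, 5/3) → W = 20
  (0, 0) → W = 0

The optimum lies where 9x1 - 4x2 = 9 and x2 = 0.
Solving simultaneously gives x1 = 1, x2 = 0.

x1 = 1, x2 = 0, minimum W = -11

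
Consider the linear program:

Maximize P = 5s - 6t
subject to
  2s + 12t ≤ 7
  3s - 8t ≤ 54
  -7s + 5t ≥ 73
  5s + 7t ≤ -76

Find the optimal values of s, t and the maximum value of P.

s = -854/41, t = -597/41, maximum P = -688/41

Vertices and P = 5s - 6t:
  (-961/46, 187/46) → P = -5927/46
  (-854/41, -597/41) → P = -688/41
  (-891/74, -167/74) → P = -3453/74
The feasible region is unbounded (it extends along (-8, -3), (-6, 1)), but P strictly decreases along every unbounded feasible direction, so there is no improving ray and the maximum is attained at a vertex.

The binding constraints are 3s - 8t = 54 and -7s + 5t = 73.
Solving simultaneously gives s = -854/41, t = -597/41.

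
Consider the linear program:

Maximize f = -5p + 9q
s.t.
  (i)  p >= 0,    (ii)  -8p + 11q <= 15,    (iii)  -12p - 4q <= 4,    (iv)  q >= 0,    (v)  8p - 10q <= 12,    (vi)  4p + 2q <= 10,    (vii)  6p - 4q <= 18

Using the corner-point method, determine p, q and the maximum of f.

Vertices and f = -5p + 9q:
  (0, 15/11) → f = 135/11
  (0, 0) → f = 0
  (4/3, 7/3) → f = 43/3
  (3/2, 0) → f = -15/2
  (31/14, 4/7) → f = -83/14

At the optimal vertex, -8p + 11q = 15 and 4p + 2q = 10.
Solving simultaneously gives p = 4/3, q = 7/3.

p = 4/3, q = 7/3, maximum f = 43/3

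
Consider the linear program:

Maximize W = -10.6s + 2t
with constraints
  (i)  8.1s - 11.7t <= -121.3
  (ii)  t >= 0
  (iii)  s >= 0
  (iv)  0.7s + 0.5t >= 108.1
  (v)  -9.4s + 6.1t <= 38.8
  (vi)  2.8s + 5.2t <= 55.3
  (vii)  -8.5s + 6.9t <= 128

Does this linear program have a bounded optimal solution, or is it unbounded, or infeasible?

infeasible

The boundaries 8.1s - 11.7t = -121.3 and 0.7s + 0.5t = 108.1 meet at (30103/306, 24013/306), but that point violates 2.8s + 5.2t ≤ 55.3. Every candidate vertex is excluded by some other constraint, so the feasible region is empty.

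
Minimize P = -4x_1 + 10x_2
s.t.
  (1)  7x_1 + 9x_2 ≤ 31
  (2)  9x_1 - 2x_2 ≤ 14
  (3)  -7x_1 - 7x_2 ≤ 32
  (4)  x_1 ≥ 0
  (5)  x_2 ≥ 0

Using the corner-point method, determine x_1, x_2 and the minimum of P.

x_1 = 14/9, x_2 = 0, minimum P = -56/9

Corner points and P = -4x_1 + 10x_2:
  (188/95, 181/95) → P = 1058/95
  (0, 31/9) → P = 310/9
  (14/9, 0) → P = -56/9
  (0, 0) → P = 0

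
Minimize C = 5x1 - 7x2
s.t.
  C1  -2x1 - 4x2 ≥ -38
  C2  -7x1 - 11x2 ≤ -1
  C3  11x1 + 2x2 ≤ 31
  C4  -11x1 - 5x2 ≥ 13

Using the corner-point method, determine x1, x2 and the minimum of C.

x1 = -69, x2 = 44, minimum C = -653

Extreme points and C = 5x1 - 7x2:
  (-69, 44) → C = -653
  (-121/17, 222/17) → C = -127
  (-74/43, 51/43) → C = -727/43

The optimum lies where -2x1 - 4x2 = -38 and -7x1 - 11x2 = -1.
Solving simultaneously gives x1 = -69, x2 = 44.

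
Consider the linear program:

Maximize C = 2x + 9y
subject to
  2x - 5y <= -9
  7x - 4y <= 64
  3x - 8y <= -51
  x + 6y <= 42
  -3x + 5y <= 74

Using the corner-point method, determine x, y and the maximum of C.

Corner points and C = 2x + 9y:
  (15/13, 177/26) → C = 1653/26
  (-337/9, -23/3) → C = -1295/9
  (-234/23, 200/23) → C = 1332/23

The optimum lies where 3x - 8y = -51 and x + 6y = 42.
Solving simultaneously gives x = 15/13, y = 177/26.

x = 15/13, y = 177/26, maximum C = 1653/26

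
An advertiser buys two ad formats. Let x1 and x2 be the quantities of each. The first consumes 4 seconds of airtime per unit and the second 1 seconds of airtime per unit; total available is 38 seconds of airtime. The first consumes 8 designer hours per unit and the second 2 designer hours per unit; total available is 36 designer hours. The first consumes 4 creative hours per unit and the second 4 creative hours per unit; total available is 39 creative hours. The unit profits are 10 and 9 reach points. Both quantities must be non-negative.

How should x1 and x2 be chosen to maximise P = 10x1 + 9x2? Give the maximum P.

x1 = 11/4, x2 = 7, maximum P = 181/2

Corner points and P = 10x1 + 9x2:
  (0, 0) → P = 0
  (0, 39/4) → P = 351/4
  (9/2, 0) → P = 45
  (11/4, 7) → P = 181/2

The optimum lies where 8x1 + 2x2 = 36 and 4x1 + 4x2 = 39.
Solving simultaneously gives x1 = 11/4, x2 = 7.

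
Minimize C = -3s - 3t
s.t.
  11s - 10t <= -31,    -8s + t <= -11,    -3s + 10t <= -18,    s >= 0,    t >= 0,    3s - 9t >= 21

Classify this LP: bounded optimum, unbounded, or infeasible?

infeasible

The boundaries -3s + 10t = -18 and 3s - 9t = 21 meet at (16, 3), but that point violates 11s - 10t ≤ -31. Every candidate vertex is excluded by some other constraint, so the feasible region is empty.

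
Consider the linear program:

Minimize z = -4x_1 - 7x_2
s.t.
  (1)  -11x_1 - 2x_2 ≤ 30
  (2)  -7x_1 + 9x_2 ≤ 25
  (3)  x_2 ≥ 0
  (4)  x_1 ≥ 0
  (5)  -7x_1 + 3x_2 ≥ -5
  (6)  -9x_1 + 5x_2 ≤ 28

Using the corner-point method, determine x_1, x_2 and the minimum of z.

Extreme points and z = -4x_1 - 7x_2:
  (0, 25/9) → z = -175/9
  (20/7, 5) → z = -325/7
  (0, 0) → z = 0
  (5/7, 0) → z = -20/7

x_1 = 20/7, x_2 = 5, minimum z = -325/7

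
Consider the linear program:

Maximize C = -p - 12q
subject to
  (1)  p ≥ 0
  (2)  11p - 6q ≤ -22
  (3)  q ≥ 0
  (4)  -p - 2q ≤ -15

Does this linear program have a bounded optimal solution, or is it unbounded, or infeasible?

bounded optimum

Vertices and C = -p - 12q:
  (0, 15/2) → C = -90
  (23/14, 187/28) → C = -1145/14
The feasible region has finitely many vertices and no improving ray; the maximum is -1145/14 at (23/14, 187/28).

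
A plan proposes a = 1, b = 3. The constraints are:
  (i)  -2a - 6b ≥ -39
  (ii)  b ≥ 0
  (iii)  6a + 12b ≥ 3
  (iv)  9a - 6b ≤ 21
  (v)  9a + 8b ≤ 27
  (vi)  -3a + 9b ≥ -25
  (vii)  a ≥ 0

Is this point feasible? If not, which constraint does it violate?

Constraint (v): 9a + 8b = 33, which is not ≤ 27. All other constraints are satisfied.

not feasible — violates (v)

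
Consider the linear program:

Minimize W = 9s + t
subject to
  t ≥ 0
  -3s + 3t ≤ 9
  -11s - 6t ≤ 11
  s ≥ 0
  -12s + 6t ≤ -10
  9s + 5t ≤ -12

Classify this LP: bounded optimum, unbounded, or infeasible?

The boundaries t = 0 and -12s + 6t = -10 meet at (5/6, 0), but that point violates 9s + 5t ≤ -12. Every candidate vertex is excluded by some other constraint, so the feasible region is empty.

infeasible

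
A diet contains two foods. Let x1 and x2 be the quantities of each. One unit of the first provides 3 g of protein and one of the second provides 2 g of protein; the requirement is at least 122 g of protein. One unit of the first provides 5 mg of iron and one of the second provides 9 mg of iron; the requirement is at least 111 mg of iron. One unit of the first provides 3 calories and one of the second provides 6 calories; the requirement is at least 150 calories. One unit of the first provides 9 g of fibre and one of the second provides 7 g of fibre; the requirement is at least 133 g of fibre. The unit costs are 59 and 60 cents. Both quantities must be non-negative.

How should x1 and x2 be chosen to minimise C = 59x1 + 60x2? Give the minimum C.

Corner points and C = 59x1 + 60x2:
  (0, 61) → C = 3660
  (50, 0) → C = 2950
  (36, 7) → C = 2544
The feasible region is unbounded (it extends along (0, 1), (1, 0)), but C strictly increases along every unbounded feasible direction, so there is no improving ray and the minimum is attained at a vertex.

The binding constraints are 3x1 + 2x2 = 122 and 3x1 + 6x2 = 150.
Solving simultaneously gives x1 = 36, x2 = 7.

x1 = 36, x2 = 7, minimum C = 2544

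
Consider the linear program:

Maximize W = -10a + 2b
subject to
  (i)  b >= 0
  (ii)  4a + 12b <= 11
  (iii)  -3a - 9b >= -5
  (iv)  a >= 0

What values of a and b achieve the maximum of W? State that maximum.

a = 0, b = 5/9, maximum W = 10/9

Feasible corners and W = -10a + 2b:
  (5/3, 0) → W = -50/3
  (0, 0) → W = 0
  (0, 5/9) → W = 10/9

At the optimal vertex, -3a - 9b = -5 and a = 0.
Solving simultaneously gives a = 0, b = 5/9.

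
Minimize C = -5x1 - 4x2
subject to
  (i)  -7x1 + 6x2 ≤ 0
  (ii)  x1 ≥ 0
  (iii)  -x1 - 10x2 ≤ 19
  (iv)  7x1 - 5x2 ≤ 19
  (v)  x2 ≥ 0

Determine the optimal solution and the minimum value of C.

The binding constraints are -7x1 + 6x2 = 0 and 7x1 - 5x2 = 19.
Solving simultaneously gives x1 = 114/7, x2 = 19.

x1 = 114/7, x2 = 19, minimum C = -1102/7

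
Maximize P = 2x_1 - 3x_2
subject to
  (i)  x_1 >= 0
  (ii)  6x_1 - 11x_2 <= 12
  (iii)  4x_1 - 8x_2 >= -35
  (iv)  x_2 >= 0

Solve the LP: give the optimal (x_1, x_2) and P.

Extreme points and P = 2x_1 - 3x_2:
  (0, 35/8) → P = -105/8
  (0, 0) → P = 0
  (481/4, 129/2) → P = 47
  (2, 0) → P = 4

The binding constraints are 6x_1 - 11x_2 = 12 and 4x_1 - 8x_2 = -35.
Solving simultaneously gives x_1 = 481/4, x_2 = 129/2.

x_1 = 481/4, x_2 = 129/2, maximum P = 47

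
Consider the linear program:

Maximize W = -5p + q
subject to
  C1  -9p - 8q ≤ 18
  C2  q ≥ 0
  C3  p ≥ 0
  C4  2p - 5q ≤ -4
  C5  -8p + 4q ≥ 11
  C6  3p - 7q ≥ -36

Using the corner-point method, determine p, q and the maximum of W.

Extreme points and W = -5p + q:
  (0, 11/4) → W = 11/4
  (0, 36/7) → W = 36/7
  (67/44, 255/44) → W = -20/11

p = 0, q = 36/7, maximum W = 36/7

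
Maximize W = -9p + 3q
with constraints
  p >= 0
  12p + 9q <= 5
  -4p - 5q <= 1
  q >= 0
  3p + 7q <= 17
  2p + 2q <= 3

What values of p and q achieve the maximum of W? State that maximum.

Feasible corners and W = -9p + 3q:
  (0, 5/9) → W = 5/3
  (0, 0) → W = 0
  (5/12, 0) → W = -15/4

The optimum lies where p = 0 and 12p + 9q = 5.
Solving simultaneously gives p = 0, q = 5/9.

p = 0, q = 5/9, maximum W = 5/3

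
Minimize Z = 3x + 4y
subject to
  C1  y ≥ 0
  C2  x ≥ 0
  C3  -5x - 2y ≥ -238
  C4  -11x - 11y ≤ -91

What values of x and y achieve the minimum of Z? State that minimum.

Extreme points and Z = 3x + 4y:
  (238/5, 0) → Z = 714/5
  (91/11, 0) → Z = 273/11
  (0, 119) → Z = 476
  (0, 91/11) → Z = 364/11

x = 91/11, y = 0, minimum Z = 273/11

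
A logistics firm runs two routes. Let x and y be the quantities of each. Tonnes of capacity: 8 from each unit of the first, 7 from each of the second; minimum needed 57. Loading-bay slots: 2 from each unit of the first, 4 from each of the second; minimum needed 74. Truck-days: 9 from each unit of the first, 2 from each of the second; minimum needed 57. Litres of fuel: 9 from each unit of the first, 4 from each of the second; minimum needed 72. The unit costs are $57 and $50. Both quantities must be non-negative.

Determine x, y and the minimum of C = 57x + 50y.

Extreme points and C = 57x + 50y:
  (0, 57/2) → C = 1425
  (37, 0) → C = 2109
  (5/2, 69/4) → C = 1005
The feasible region is unbounded (it extends along (0, 1), (1, 0)), but C strictly increases along every unbounded feasible direction, so there is no improving ray and the minimum is attained at a vertex.

The binding constraints are 2x + 4y = 74 and 9x + 2y = 57.
Solving simultaneously gives x = 5/2, y = 69/4.

x = 5/2, y = 69/4, minimum C = 1005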